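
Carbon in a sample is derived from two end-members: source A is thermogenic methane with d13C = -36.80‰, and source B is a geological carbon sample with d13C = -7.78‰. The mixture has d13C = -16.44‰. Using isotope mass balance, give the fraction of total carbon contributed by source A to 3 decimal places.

δ_mix = f_A·δ_A + (1 − f_A)·δ_B  ⇒  f_A = (δ_mix − δ_B)/(δ_A − δ_B)
f_A = (-16.44 − (-7.78)) / (-36.80 − (-7.78))
f_A = -8.66 / -29.02 = 0.2984

0.298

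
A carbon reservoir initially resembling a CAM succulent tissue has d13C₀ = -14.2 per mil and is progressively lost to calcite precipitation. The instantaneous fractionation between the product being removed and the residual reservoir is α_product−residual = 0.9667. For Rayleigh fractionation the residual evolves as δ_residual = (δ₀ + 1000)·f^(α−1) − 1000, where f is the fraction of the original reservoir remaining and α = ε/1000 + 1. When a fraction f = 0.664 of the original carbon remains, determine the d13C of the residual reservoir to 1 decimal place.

Rayleigh residual: δ_res = (δ₀ + 1000)·f^(α−1) − 1000
α − 1 = -0.03330
f^(α−1) = 0.664^(-0.03330) = 1.013729
δ_res = (-14.2 + 1000) × 1.013729 − 1000 = 999.334 − 1000 = -0.67 per mil

-0.7 per mil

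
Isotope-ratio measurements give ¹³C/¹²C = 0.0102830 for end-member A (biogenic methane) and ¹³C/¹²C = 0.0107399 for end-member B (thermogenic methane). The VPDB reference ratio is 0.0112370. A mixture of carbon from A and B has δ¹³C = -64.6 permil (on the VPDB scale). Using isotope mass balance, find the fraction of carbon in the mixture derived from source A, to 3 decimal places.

δ_A = (0.0102830/0.0112370 − 1)×1000 = (0.915102 − 1)×1000 = -84.898 permil
δ_B = (0.0107399/0.0112370 − 1)×1000 = (0.955762 − 1)×1000 = -44.238 permil
f_A = (δ_mix − δ_B)/(δ_A − δ_B) = (-64.6 − (-44.238))/(-84.898 − (-44.238))
f_A = -20.362 / -40.660 = 0.5008

0.501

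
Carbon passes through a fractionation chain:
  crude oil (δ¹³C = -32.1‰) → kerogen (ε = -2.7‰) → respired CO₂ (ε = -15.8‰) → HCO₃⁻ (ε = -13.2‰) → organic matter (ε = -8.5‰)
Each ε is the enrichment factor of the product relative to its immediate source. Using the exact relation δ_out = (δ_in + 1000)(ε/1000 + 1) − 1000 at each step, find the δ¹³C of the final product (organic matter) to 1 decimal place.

-70.5‰

step 1: δ = (-32.10 + 1000)·(-2.7/1000 + 1) − 1000 = -34.71‰
step 2: δ = (-34.71 + 1000)·(-15.8/1000 + 1) − 1000 = -49.96‰
step 3: δ = (-49.96 + 1000)·(-13.2/1000 + 1) − 1000 = -62.51‰
step 4: δ = (-62.51 + 1000)·(-8.5/1000 + 1) − 1000 = -70.47‰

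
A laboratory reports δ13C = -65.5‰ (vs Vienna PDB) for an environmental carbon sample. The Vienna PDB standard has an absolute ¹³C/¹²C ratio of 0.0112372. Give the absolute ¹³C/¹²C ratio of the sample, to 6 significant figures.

R_sample = R_standard × (δ13C/1000 + 1)
R_sample = 0.0112372 × (-65.5/1000 + 1) = 0.0112372 × 0.934500
R_sample = 0.0105012

0.0105012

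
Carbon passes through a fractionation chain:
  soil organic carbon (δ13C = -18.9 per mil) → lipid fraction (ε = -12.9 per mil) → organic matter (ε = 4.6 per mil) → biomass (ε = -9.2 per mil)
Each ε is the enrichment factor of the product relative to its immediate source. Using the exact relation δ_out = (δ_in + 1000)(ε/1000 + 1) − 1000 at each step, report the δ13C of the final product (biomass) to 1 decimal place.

-36.1 per mil

step 1: δ = (-18.90 + 1000)·(-12.9/1000 + 1) − 1000 = -31.56 per mil
step 2: δ = (-31.56 + 1000)·(4.6/1000 + 1) − 1000 = -27.10 per mil
step 3: δ = (-27.10 + 1000)·(-9.2/1000 + 1) − 1000 = -36.05 per mil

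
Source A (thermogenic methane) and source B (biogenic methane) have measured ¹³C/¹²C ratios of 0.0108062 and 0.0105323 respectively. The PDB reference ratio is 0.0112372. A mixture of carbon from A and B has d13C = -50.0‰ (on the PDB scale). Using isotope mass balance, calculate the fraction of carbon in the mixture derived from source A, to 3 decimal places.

0.522

δ_A = (0.0108062/0.0112372 − 1)×1000 = (0.961645 − 1)×1000 = -38.355‰
δ_B = (0.0105323/0.0112372 − 1)×1000 = (0.937271 − 1)×1000 = -62.729‰
f_A = (δ_mix − δ_B)/(δ_A − δ_B) = (-50.0 − (-62.729))/(-38.355 − (-62.729))
f_A = 12.729 / 24.374 = 0.5222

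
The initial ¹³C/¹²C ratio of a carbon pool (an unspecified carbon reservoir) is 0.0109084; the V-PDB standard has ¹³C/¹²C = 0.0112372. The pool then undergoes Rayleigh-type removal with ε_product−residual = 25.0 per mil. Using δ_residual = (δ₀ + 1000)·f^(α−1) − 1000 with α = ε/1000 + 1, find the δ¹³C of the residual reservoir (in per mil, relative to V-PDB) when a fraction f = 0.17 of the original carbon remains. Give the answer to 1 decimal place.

-71.3 per mil

δ₀ = (0.0109084/0.0112372 − 1)×1000 = (0.970740 − 1)×1000 = -29.260 per mil
α − 1 = ε/1000 = 0.0250
f^(α−1) = 0.17^(0.0250) = 0.956668
δ_res = (-29.260 + 1000) × 0.956668 − 1000 = 928.676 − 1000 = -71.32 per mil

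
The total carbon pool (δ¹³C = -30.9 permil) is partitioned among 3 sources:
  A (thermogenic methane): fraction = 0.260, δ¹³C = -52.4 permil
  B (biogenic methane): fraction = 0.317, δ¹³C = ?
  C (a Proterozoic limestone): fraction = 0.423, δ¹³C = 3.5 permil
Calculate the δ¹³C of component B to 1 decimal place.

Isotope mass balance: δ_bulk = Σ fᵢ·δᵢ.
-30.9 = 0.260×(-52.4) + 0.317×δ_B + 0.423×(3.5)
0.317·δ_B = -30.9 − (-12.144) = -18.756
δ_B = -18.756 / 0.317 = -59.17 permil

-59.2 permil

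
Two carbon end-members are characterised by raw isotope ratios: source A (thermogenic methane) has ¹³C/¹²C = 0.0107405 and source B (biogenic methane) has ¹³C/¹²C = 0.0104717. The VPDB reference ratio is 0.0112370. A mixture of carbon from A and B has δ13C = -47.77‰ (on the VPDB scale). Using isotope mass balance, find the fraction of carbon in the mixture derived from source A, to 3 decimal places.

δ_A = (0.0107405/0.0112370 − 1)×1000 = (0.955816 − 1)×1000 = -44.184‰
δ_B = (0.0104717/0.0112370 − 1)×1000 = (0.931895 − 1)×1000 = -68.105‰
f_A = (δ_mix − δ_B)/(δ_A − δ_B) = (-47.77 − (-68.105))/(-44.184 − (-68.105))
f_A = 20.335 / 23.921 = 0.8501

0.850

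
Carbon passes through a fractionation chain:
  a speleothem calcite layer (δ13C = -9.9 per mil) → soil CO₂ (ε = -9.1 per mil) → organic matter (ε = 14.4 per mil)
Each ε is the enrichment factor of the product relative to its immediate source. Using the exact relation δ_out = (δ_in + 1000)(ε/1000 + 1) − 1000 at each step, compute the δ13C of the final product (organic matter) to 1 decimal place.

step 1: δ = (-9.90 + 1000)·(-9.1/1000 + 1) − 1000 = -18.91 per mil
step 2: δ = (-18.91 + 1000)·(14.4/1000 + 1) − 1000 = -4.78 per mil

-4.8 per mil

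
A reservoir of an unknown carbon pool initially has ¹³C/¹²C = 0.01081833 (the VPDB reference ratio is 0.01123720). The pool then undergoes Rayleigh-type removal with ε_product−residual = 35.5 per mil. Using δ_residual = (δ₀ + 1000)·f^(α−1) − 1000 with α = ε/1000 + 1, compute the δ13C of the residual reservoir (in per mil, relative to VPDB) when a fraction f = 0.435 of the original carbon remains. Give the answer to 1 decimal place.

δ₀ = (0.01081833/0.01123720 − 1)×1000 = (0.962725 − 1)×1000 = -37.275 per mil
α − 1 = ε/1000 = 0.0355
f^(α−1) = 0.435^(0.0355) = 0.970882
δ_res = (-37.275 + 1000) × 0.970882 − 1000 = 934.692 − 1000 = -65.31 per mil

-65.3 per mil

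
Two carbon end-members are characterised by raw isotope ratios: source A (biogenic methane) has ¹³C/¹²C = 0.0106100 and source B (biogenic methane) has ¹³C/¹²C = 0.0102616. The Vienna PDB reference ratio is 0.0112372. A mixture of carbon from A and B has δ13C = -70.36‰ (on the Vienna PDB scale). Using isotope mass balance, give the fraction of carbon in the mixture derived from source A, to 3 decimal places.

0.531

δ_A = (0.0106100/0.0112372 − 1)×1000 = (0.944185 − 1)×1000 = -55.815‰
δ_B = (0.0102616/0.0112372 − 1)×1000 = (0.913181 − 1)×1000 = -86.819‰
f_A = (δ_mix − δ_B)/(δ_A − δ_B) = (-70.36 − (-86.819))/(-55.815 − (-86.819))
f_A = 16.459 / 31.004 = 0.5309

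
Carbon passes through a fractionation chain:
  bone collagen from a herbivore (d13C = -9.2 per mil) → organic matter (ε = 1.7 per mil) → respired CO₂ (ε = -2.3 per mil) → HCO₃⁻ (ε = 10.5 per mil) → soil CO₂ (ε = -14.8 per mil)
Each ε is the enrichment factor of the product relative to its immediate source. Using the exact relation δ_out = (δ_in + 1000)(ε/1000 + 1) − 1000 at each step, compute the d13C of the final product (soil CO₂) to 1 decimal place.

-14.2 per mil

step 1: δ = (-9.20 + 1000)·(1.7/1000 + 1) − 1000 = -7.52 per mil
step 2: δ = (-7.52 + 1000)·(-2.3/1000 + 1) − 1000 = -9.80 per mil
step 3: δ = (-9.80 + 1000)·(10.5/1000 + 1) − 1000 = 0.60 per mil
step 4: δ = (0.60 + 1000)·(-14.8/1000 + 1) − 1000 = -14.21 per mil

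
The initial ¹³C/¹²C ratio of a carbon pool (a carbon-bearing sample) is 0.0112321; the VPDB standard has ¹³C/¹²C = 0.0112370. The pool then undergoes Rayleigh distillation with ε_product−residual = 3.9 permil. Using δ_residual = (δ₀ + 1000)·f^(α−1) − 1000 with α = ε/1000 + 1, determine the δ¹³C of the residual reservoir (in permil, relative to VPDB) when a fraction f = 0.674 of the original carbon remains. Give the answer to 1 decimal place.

-2.0 permil

δ₀ = (0.0112321/0.0112370 − 1)×1000 = (0.999564 − 1)×1000 = -0.436 permil
α − 1 = ε/1000 = 0.0039
f^(α−1) = 0.674^(0.0039) = 0.998463
δ_res = (-0.436 + 1000) × 0.998463 − 1000 = 998.027 − 1000 = -1.97 permil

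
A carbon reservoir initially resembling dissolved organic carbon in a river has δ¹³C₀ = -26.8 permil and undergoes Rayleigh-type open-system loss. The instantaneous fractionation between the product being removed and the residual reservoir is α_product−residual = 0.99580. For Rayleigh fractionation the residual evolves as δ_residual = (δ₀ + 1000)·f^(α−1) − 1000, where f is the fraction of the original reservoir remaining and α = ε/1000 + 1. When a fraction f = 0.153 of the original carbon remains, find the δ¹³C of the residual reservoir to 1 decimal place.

-19.1 permil

Rayleigh residual: δ_res = (δ₀ + 1000)·f^(α−1) − 1000
α − 1 = -0.00420
f^(α−1) = 0.153^(-0.00420) = 1.007916
δ_res = (-26.8 + 1000) × 1.007916 − 1000 = 980.904 − 1000 = -19.10 permil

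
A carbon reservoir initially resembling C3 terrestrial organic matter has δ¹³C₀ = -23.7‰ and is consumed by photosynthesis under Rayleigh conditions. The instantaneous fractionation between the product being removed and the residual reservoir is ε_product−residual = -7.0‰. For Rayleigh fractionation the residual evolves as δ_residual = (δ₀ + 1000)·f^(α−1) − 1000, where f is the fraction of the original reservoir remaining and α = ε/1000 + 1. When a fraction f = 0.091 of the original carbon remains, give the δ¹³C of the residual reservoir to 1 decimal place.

Rayleigh residual: δ_res = (δ₀ + 1000)·f^(α−1) − 1000
α = ε/1000 + 1 = 0.99300, so α − 1 = -0.00700
f^(α−1) = 0.091^(-0.00700) = 1.016920
δ_res = (-23.7 + 1000) × 1.016920 − 1000 = 992.819 − 1000 = -7.18‰

-7.2‰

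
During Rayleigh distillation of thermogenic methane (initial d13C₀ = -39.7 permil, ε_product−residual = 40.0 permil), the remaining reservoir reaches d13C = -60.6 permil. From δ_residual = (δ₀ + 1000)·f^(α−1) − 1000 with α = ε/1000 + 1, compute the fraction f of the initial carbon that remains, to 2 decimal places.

0.58

α − 1 = ε/1000 = 0.0400
(δ_res + 1000)/(δ₀ + 1000) = (-60.6 + 1000)/(-39.7 + 1000) = 939.4/960.3 = 0.978236
f = 0.978236^(1/0.0400) = exp(ln(0.978236)/0.0400) = exp(-0.02200/0.0400)
f = exp(-0.5501) = 0.5769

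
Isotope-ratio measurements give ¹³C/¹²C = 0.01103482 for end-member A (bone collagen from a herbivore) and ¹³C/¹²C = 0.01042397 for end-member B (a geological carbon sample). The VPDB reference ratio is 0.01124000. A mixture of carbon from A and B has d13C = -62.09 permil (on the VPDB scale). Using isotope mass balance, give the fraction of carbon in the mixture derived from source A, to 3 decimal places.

δ_A = (0.01103482/0.01124000 − 1)×1000 = (0.981746 − 1)×1000 = -18.254 permil
δ_B = (0.01042397/0.01124000 − 1)×1000 = (0.927399 − 1)×1000 = -72.601 permil
f_A = (δ_mix − δ_B)/(δ_A − δ_B) = (-62.09 − (-72.601))/(-18.254 − (-72.601))
f_A = 10.511 / 54.346 = 0.1934

0.193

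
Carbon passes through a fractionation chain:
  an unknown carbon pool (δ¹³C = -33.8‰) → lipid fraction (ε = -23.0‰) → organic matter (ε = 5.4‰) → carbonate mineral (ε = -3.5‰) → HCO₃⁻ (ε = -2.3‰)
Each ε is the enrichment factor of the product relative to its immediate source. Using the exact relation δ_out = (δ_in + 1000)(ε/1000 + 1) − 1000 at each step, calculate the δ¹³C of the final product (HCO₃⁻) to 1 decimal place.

-56.4‰

step 1: δ = (-33.80 + 1000)·(-23.0/1000 + 1) − 1000 = -56.02‰
step 2: δ = (-56.02 + 1000)·(5.4/1000 + 1) − 1000 = -50.93‰
step 3: δ = (-50.93 + 1000)·(-3.5/1000 + 1) − 1000 = -54.25‰
step 4: δ = (-54.25 + 1000)·(-2.3/1000 + 1) − 1000 = -56.42‰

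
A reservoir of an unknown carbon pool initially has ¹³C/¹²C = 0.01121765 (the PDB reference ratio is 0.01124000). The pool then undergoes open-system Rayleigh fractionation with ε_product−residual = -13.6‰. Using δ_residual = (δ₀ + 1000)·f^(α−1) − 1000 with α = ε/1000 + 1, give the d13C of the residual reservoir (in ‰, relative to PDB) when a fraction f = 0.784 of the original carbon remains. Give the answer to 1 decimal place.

1.3‰

δ₀ = (0.01121765/0.01124000 − 1)×1000 = (0.998012 − 1)×1000 = -1.988‰
α − 1 = ε/1000 = -0.0136
f^(α−1) = 0.784^(-0.0136) = 1.003315
δ_res = (-1.988 + 1000) × 1.003315 − 1000 = 1001.320 − 1000 = 1.32‰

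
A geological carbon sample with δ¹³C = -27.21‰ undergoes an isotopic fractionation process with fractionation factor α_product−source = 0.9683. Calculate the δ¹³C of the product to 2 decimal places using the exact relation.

-58.05‰

δ_product = (δ_source + 1000)·α − 1000
δ_product = (-27.21 + 1000) × 0.9683 − 1000
δ_product = 941.953 − 1000 = -58.047‰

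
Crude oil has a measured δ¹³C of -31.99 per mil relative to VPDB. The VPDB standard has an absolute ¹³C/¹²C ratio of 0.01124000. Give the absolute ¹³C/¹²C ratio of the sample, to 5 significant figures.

0.010880

R_sample = R_standard × (δ¹³C/1000 + 1)
R_sample = 0.01124000 × (-31.99/1000 + 1) = 0.01124000 × 0.968010
R_sample = 0.0108804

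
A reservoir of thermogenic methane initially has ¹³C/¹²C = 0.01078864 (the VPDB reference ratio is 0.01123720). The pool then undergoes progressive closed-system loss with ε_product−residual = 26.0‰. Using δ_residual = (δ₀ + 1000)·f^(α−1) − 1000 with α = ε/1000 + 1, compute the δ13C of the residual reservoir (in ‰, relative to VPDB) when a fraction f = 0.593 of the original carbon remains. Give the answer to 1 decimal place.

δ₀ = (0.01078864/0.01123720 − 1)×1000 = (0.960083 − 1)×1000 = -39.917‰
α − 1 = ε/1000 = 0.0260
f^(α−1) = 0.593^(0.0260) = 0.986505
δ_res = (-39.917 + 1000) × 0.986505 − 1000 = 947.127 − 1000 = -52.87‰

-52.9‰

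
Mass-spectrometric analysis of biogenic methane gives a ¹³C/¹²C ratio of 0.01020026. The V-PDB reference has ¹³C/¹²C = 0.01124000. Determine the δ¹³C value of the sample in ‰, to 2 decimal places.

-92.50‰

δ¹³C = (R_sample / R_standard − 1) × 1000
R_sample / R_standard = 0.01020026 / 0.01124000 = 0.907496
δ¹³C = (0.907496 − 1) × 1000 = -92.504‰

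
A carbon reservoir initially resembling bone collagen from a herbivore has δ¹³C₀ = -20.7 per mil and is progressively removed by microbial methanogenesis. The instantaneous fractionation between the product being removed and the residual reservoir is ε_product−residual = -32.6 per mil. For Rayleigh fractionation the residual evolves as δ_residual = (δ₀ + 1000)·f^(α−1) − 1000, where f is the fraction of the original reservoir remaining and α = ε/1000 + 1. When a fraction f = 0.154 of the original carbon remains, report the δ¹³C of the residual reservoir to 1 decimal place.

40.9 per mil

Rayleigh residual: δ_res = (δ₀ + 1000)·f^(α−1) − 1000
α = ε/1000 + 1 = 0.96740, so α − 1 = -0.03260
f^(α−1) = 0.154^(-0.03260) = 1.062886
δ_res = (-20.7 + 1000) × 1.062886 − 1000 = 1040.885 − 1000 = 40.88 per mil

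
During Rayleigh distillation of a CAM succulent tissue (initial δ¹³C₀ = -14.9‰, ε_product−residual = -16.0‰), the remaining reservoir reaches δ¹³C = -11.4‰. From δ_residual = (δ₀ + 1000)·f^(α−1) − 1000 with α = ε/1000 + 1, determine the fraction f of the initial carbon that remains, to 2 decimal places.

0.80

α − 1 = ε/1000 = -0.0160
(δ_res + 1000)/(δ₀ + 1000) = (-11.4 + 1000)/(-14.9 + 1000) = 988.6/985.1 = 1.003553
f = 1.003553^(1/-0.0160) = exp(ln(1.003553)/-0.0160) = exp(0.00355/-0.0160)
f = exp(-0.2217) = 0.8012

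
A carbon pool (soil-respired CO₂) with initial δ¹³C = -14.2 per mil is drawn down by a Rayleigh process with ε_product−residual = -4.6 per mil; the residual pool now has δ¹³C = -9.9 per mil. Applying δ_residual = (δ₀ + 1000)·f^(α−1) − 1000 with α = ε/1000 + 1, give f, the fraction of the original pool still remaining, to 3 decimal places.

0.388

α − 1 = ε/1000 = -0.0046
(δ_res + 1000)/(δ₀ + 1000) = (-9.9 + 1000)/(-14.2 + 1000) = 990.1/985.8 = 1.004362
f = 1.004362^(1/-0.0046) = exp(ln(1.004362)/-0.0046) = exp(0.00435/-0.0046)
f = exp(-0.9462) = 0.3882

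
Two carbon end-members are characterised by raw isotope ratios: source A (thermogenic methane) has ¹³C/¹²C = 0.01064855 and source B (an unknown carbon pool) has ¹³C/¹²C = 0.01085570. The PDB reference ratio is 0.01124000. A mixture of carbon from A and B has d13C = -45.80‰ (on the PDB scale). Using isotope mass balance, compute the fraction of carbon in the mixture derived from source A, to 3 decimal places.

δ_A = (0.01064855/0.01124000 − 1)×1000 = (0.947380 − 1)×1000 = -52.620‰
δ_B = (0.01085570/0.01124000 − 1)×1000 = (0.965810 − 1)×1000 = -34.190‰
f_A = (δ_mix − δ_B)/(δ_A − δ_B) = (-45.80 − (-34.190))/(-52.620 − (-34.190))
f_A = -11.610 / -18.430 = 0.6299

0.630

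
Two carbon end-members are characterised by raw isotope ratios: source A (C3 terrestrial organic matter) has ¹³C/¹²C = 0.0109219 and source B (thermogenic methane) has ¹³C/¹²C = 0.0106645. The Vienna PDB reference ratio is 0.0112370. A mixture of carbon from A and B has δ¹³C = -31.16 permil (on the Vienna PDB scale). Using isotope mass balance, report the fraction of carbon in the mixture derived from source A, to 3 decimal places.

δ_A = (0.0109219/0.0112370 − 1)×1000 = (0.971959 − 1)×1000 = -28.041 permil
δ_B = (0.0106645/0.0112370 − 1)×1000 = (0.949052 − 1)×1000 = -50.948 permil
f_A = (δ_mix − δ_B)/(δ_A − δ_B) = (-31.16 − (-50.948))/(-28.041 − (-50.948))
f_A = 19.788 / 22.906 = 0.8639

0.864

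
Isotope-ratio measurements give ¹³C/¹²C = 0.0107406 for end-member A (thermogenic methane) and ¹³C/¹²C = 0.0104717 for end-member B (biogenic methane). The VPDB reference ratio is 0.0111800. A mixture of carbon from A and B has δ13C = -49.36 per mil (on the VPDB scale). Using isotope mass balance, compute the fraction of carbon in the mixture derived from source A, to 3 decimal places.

δ_A = (0.0107406/0.0111800 − 1)×1000 = (0.960698 − 1)×1000 = -39.302 per mil
δ_B = (0.0104717/0.0111800 − 1)×1000 = (0.936646 − 1)×1000 = -63.354 per mil
f_A = (δ_mix − δ_B)/(δ_A − δ_B) = (-49.36 − (-63.354))/(-39.302 − (-63.354))
f_A = 13.994 / 24.052 = 0.5818

0.582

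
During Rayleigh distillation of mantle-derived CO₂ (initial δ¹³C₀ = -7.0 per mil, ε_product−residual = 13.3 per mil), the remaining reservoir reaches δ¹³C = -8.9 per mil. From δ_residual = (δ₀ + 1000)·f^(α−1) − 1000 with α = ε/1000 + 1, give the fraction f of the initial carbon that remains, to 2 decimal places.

α − 1 = ε/1000 = 0.0133
(δ_res + 1000)/(δ₀ + 1000) = (-8.9 + 1000)/(-7.0 + 1000) = 991.1/993.0 = 0.998087
f = 0.998087^(1/0.0133) = exp(ln(0.998087)/0.0133) = exp(-0.00192/0.0133)
f = exp(-0.1440) = 0.8659

0.87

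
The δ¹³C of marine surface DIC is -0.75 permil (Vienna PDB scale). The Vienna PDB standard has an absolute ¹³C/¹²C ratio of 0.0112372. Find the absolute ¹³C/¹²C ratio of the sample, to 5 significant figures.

0.011229

R_sample = R_standard × (δ¹³C/1000 + 1)
R_sample = 0.0112372 × (-0.75/1000 + 1) = 0.0112372 × 0.999250
R_sample = 0.0112288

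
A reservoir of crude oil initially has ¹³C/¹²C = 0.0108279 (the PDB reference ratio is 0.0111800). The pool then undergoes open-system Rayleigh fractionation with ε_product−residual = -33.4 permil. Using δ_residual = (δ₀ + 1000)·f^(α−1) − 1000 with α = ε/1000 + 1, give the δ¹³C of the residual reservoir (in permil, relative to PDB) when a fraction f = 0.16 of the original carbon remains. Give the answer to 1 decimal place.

δ₀ = (0.0108279/0.0111800 − 1)×1000 = (0.968506 − 1)×1000 = -31.494 permil
α − 1 = ε/1000 = -0.0334
f^(α−1) = 0.16^(-0.0334) = 1.063120
δ_res = (-31.494 + 1000) × 1.063120 − 1000 = 1029.639 − 1000 = 29.64 permil

29.6 permil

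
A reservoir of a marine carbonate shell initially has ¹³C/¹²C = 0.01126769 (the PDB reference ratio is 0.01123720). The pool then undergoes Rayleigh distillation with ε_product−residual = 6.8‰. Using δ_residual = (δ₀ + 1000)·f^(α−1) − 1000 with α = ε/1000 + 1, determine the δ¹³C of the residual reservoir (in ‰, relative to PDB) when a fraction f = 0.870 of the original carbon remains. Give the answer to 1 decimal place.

1.8‰

δ₀ = (0.01126769/0.01123720 − 1)×1000 = (1.002713 − 1)×1000 = 2.713‰
α − 1 = ε/1000 = 0.0068
f^(α−1) = 0.870^(0.0068) = 0.999053
δ_res = (2.713 + 1000) × 0.999053 − 1000 = 1001.764 − 1000 = 1.76‰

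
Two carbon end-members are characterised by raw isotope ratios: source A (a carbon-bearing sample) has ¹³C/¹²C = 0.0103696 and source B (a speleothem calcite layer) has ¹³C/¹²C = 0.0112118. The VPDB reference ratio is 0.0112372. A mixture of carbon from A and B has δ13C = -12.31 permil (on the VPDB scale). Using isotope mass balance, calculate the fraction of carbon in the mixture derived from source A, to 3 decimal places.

0.134

δ_A = (0.0103696/0.0112372 − 1)×1000 = (0.922792 − 1)×1000 = -77.208 permil
δ_B = (0.0112118/0.0112372 − 1)×1000 = (0.997740 − 1)×1000 = -2.260 permil
f_A = (δ_mix − δ_B)/(δ_A − δ_B) = (-12.31 − (-2.260))/(-77.208 − (-2.260))
f_A = -10.050 / -74.947 = 0.1341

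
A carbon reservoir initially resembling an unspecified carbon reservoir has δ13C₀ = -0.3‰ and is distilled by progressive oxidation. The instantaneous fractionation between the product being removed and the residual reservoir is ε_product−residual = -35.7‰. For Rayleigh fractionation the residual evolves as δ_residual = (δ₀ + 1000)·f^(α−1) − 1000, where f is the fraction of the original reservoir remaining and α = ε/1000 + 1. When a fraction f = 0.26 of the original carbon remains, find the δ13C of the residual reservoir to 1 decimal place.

49.0‰

Rayleigh residual: δ_res = (δ₀ + 1000)·f^(α−1) − 1000
α = ε/1000 + 1 = 0.96430, so α − 1 = -0.03570
f^(α−1) = 0.26^(-0.03570) = 1.049266
δ_res = (-0.3 + 1000) × 1.049266 − 1000 = 1048.951 − 1000 = 48.95‰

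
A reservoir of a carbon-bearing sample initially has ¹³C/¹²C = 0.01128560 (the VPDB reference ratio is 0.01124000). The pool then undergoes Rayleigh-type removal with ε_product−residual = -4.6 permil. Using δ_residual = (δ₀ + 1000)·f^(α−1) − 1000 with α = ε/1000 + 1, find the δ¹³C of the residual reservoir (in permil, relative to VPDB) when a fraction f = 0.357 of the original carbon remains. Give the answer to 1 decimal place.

δ₀ = (0.01128560/0.01124000 − 1)×1000 = (1.004057 − 1)×1000 = 4.057 permil
α − 1 = ε/1000 = -0.0046
f^(α−1) = 0.357^(-0.0046) = 1.004749
δ_res = (4.057 + 1000) × 1.004749 − 1000 = 1008.826 − 1000 = 8.83 permil

8.8 permil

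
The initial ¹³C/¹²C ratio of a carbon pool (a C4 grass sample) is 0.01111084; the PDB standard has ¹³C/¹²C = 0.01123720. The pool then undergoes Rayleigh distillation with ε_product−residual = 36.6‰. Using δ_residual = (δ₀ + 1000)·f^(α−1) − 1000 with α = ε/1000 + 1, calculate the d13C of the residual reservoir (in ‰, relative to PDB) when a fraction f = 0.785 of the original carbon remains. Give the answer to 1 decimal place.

δ₀ = (0.01111084/0.01123720 − 1)×1000 = (0.988755 − 1)×1000 = -11.245‰
α − 1 = ε/1000 = 0.0366
f^(α−1) = 0.785^(0.0366) = 0.991179
δ_res = (-11.245 + 1000) × 0.991179 − 1000 = 980.034 − 1000 = -19.97‰

-20.0‰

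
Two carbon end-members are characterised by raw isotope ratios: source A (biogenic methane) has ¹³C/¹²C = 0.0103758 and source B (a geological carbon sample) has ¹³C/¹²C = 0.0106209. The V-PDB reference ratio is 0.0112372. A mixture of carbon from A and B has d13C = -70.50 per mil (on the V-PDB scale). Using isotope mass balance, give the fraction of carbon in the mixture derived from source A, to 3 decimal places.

0.718

δ_A = (0.0103758/0.0112372 − 1)×1000 = (0.923344 − 1)×1000 = -76.656 per mil
δ_B = (0.0106209/0.0112372 − 1)×1000 = (0.945155 − 1)×1000 = -54.845 per mil
f_A = (δ_mix − δ_B)/(δ_A − δ_B) = (-70.50 − (-54.845))/(-76.656 − (-54.845))
f_A = -15.655 / -21.811 = 0.7178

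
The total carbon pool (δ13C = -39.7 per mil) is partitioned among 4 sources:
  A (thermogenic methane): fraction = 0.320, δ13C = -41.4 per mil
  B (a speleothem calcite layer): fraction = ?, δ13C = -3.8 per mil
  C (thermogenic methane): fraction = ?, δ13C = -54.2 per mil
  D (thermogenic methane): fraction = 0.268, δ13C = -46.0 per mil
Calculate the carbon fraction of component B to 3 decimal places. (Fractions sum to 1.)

Let f_B and f_C be the unknown fractions; fractions sum to 1 so f_B + f_C = 0.412.
Mass balance: Σ fᵢ·δᵢ = δ_bulk ⇒ f_B·(-3.8) + f_C·(-54.2) = -39.7 − (-25.576) = -14.124
Substitute f_C = 0.412 − f_B:
f_B·(-3.8 − -54.2) = -14.124 − 0.412×(-54.2) = 8.206
f_B = 8.206 / 50.4 = 0.1628

0.163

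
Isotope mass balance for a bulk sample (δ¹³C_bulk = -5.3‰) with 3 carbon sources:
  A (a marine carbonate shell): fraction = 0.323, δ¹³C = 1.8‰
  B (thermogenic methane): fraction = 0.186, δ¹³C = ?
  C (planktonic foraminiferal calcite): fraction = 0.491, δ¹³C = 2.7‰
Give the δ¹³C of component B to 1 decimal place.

Isotope mass balance: δ_bulk = Σ fᵢ·δᵢ.
-5.3 = 0.323×(1.8) + 0.186×δ_B + 0.491×(2.7)
0.186·δ_B = -5.3 − (1.907) = -7.207
δ_B = -7.207 / 0.186 = -38.75‰

-38.7‰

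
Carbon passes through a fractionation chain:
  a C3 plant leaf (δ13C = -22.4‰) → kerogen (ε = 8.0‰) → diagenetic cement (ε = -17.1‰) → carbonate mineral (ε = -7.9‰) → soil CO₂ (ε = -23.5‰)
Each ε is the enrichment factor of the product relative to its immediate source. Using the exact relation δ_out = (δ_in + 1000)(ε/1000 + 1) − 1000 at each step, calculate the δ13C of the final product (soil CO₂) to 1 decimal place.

-61.7‰

step 1: δ = (-22.40 + 1000)·(8.0/1000 + 1) − 1000 = -14.58‰
step 2: δ = (-14.58 + 1000)·(-17.1/1000 + 1) − 1000 = -31.43‰
step 3: δ = (-31.43 + 1000)·(-7.9/1000 + 1) − 1000 = -39.08‰
step 4: δ = (-39.08 + 1000)·(-23.5/1000 + 1) − 1000 = -61.66‰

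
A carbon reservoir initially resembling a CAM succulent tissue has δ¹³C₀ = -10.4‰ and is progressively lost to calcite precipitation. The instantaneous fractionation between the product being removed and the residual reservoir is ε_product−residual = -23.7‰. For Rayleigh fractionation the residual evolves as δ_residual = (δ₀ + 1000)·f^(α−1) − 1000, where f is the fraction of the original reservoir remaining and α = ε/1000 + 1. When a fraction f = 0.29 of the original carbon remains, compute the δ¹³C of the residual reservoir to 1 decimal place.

Rayleigh residual: δ_res = (δ₀ + 1000)·f^(α−1) − 1000
α = ε/1000 + 1 = 0.97630, so α − 1 = -0.02370
f^(α−1) = 0.29^(-0.02370) = 1.029772
δ_res = (-10.4 + 1000) × 1.029772 − 1000 = 1019.063 − 1000 = 19.06‰

19.1‰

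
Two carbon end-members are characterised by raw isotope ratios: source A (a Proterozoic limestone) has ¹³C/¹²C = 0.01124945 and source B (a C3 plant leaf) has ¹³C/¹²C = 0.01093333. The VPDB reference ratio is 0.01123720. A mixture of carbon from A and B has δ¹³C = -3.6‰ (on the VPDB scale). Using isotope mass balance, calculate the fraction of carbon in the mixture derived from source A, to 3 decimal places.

δ_A = (0.01124945/0.01123720 − 1)×1000 = (1.001090 − 1)×1000 = 1.090‰
δ_B = (0.01093333/0.01123720 − 1)×1000 = (0.972959 − 1)×1000 = -27.041‰
f_A = (δ_mix − δ_B)/(δ_A − δ_B) = (-3.6 − (-27.041))/(1.090 − (-27.041))
f_A = 23.441 / 28.132 = 0.8333

0.833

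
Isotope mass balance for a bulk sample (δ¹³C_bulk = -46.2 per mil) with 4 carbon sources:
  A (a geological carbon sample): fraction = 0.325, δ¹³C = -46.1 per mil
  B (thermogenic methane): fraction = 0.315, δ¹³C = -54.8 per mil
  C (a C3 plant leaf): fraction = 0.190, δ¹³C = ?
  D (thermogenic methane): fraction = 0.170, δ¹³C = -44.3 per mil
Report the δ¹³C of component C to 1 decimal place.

Isotope mass balance: δ_bulk = Σ fᵢ·δᵢ.
-46.2 = 0.325×(-46.1) + 0.315×(-54.8) + 0.190×δ_C + 0.170×(-44.3)
0.190·δ_C = -46.2 − (-39.776) = -6.425
δ_C = -6.425 / 0.190 = -33.81 per mil

-33.8 per mil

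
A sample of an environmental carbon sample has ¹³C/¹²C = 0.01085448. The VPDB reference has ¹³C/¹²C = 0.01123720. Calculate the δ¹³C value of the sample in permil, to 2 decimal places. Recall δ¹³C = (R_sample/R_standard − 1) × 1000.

-34.06 permil

δ¹³C = (R_sample / R_standard − 1) × 1000
R_sample / R_standard = 0.01085448 / 0.01123720 = 0.965942
δ¹³C = (0.965942 − 1) × 1000 = -34.058 permil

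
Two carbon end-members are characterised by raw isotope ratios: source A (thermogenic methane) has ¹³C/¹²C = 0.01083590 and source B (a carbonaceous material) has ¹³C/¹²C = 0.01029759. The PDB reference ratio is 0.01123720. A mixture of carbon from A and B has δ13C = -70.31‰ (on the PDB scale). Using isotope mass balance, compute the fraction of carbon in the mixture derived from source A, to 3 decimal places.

δ_A = (0.01083590/0.01123720 − 1)×1000 = (0.964288 − 1)×1000 = -35.712‰
δ_B = (0.01029759/0.01123720 − 1)×1000 = (0.916384 − 1)×1000 = -83.616‰
f_A = (δ_mix − δ_B)/(δ_A − δ_B) = (-70.31 − (-83.616))/(-35.712 − (-83.616))
f_A = 13.306 / 47.904 = 0.2778

0.278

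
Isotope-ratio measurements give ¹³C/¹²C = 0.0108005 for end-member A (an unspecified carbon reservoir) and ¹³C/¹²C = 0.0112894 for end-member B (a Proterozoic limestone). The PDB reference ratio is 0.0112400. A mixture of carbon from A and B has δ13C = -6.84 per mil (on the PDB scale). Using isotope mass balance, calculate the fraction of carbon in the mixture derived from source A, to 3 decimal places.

δ_A = (0.0108005/0.0112400 − 1)×1000 = (0.960899 − 1)×1000 = -39.101 per mil
δ_B = (0.0112894/0.0112400 − 1)×1000 = (1.004395 − 1)×1000 = 4.395 per mil
f_A = (δ_mix − δ_B)/(δ_A − δ_B) = (-6.84 − (4.395))/(-39.101 − (4.395))
f_A = -11.235 / -43.496 = 0.2583

0.258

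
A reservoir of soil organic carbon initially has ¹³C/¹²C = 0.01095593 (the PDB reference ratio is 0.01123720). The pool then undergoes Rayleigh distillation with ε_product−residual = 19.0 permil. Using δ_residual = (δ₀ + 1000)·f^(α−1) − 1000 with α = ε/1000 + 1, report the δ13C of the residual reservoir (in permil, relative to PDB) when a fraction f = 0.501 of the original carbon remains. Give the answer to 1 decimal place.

-37.7 permil

δ₀ = (0.01095593/0.01123720 − 1)×1000 = (0.974970 − 1)×1000 = -25.030 permil
α − 1 = ε/1000 = 0.0190
f^(α−1) = 0.501^(0.0190) = 0.986954
δ_res = (-25.030 + 1000) × 0.986954 − 1000 = 962.250 − 1000 = -37.75 permil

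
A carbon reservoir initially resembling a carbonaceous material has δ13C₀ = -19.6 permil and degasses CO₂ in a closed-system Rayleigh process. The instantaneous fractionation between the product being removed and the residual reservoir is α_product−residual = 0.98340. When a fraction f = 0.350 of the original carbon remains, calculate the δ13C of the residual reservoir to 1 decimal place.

Rayleigh residual: δ_res = (δ₀ + 1000)·f^(α−1) − 1000
α − 1 = -0.01660
f^(α−1) = 0.350^(-0.01660) = 1.017580
δ_res = (-19.6 + 1000) × 1.017580 − 1000 = 997.635 − 1000 = -2.36 permil

-2.4 permil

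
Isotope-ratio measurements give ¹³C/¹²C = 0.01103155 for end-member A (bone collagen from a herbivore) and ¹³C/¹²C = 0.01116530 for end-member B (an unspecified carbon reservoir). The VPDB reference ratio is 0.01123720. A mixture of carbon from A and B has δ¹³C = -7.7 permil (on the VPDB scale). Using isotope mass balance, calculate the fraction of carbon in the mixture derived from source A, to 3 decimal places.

δ_A = (0.01103155/0.01123720 − 1)×1000 = (0.981699 − 1)×1000 = -18.301 permil
δ_B = (0.01116530/0.01123720 − 1)×1000 = (0.993602 − 1)×1000 = -6.398 permil
f_A = (δ_mix − δ_B)/(δ_A − δ_B) = (-7.7 − (-6.398))/(-18.301 − (-6.398))
f_A = -1.302 / -11.902 = 0.1094

0.109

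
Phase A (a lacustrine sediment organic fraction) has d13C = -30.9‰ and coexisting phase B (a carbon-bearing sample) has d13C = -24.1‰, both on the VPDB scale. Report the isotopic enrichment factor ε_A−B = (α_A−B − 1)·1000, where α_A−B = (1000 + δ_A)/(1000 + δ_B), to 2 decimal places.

α_A−B = (1000 + -30.9) / (1000 + -24.1) = 969.1 / 975.9 = 0.993032
ε_A−B = (0.993032 − 1) × 1000 = -6.968‰
(The approximation ε ≈ δ_A − δ_B would give -6.8‰.)

-6.97‰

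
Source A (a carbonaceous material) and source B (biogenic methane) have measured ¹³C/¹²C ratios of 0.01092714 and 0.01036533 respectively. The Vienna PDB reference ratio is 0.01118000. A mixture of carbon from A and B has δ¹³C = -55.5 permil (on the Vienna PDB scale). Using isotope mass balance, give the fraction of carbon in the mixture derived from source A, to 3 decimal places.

δ_A = (0.01092714/0.01118000 − 1)×1000 = (0.977383 − 1)×1000 = -22.617 permil
δ_B = (0.01036533/0.01118000 − 1)×1000 = (0.927131 − 1)×1000 = -72.869 permil
f_A = (δ_mix − δ_B)/(δ_A − δ_B) = (-55.5 − (-72.869))/(-22.617 − (-72.869))
f_A = 17.369 / 50.251 = 0.3456

0.346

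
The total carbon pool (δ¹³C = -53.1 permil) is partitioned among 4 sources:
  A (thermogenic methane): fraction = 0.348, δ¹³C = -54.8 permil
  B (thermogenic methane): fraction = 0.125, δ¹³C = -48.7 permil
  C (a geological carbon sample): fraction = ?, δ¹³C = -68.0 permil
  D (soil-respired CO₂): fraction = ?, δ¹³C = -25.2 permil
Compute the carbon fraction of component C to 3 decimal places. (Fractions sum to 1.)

Let f_C and f_D be the unknown fractions; fractions sum to 1 so f_C + f_D = 0.527.
Mass balance: Σ fᵢ·δᵢ = δ_bulk ⇒ f_C·(-68.0) + f_D·(-25.2) = -53.1 − (-25.158) = -27.942
Substitute f_D = 0.527 − f_C:
f_C·(-68.0 − -25.2) = -27.942 − 0.527×(-25.2) = -14.662
f_C = -14.662 / -42.8 = 0.3426

0.343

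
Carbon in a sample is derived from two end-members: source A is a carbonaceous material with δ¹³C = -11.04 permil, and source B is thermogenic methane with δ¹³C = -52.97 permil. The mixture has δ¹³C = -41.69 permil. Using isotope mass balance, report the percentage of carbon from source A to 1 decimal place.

26.9%

δ_mix = f_A·δ_A + (1 − f_A)·δ_B  ⇒  f_A = (δ_mix − δ_B)/(δ_A − δ_B)
f_A = (-41.69 − (-52.97)) / (-11.04 − (-52.97))
f_A = 11.28 / 41.93 = 0.2690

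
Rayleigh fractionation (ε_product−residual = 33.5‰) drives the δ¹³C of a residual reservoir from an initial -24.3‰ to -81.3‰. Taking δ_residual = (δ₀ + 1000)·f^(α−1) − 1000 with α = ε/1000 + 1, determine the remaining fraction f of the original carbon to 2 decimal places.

α − 1 = ε/1000 = 0.0335
(δ_res + 1000)/(δ₀ + 1000) = (-81.3 + 1000)/(-24.3 + 1000) = 918.7/975.7 = 0.941580
f = 0.941580^(1/0.0335) = exp(ln(0.941580)/0.0335) = exp(-0.06020/0.0335)
f = exp(-1.7969) = 0.1658

0.17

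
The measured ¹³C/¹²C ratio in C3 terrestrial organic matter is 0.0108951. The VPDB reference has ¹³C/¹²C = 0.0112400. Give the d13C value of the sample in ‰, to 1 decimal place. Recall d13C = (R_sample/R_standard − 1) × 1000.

-30.7‰

d13C = (R_sample / R_standard − 1) × 1000
R_sample / R_standard = 0.0108951 / 0.0112400 = 0.969315
d13C = (0.969315 − 1) × 1000 = -30.69‰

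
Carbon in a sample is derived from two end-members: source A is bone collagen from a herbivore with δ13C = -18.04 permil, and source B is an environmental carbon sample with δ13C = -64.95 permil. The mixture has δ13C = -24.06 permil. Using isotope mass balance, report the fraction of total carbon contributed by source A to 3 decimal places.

0.872

δ_mix = f_A·δ_A + (1 − f_A)·δ_B  ⇒  f_A = (δ_mix − δ_B)/(δ_A − δ_B)
f_A = (-24.06 − (-64.95)) / (-18.04 − (-64.95))
f_A = 40.89 / 46.91 = 0.8717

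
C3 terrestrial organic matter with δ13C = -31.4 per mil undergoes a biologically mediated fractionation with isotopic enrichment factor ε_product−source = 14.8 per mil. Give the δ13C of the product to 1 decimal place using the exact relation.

To first order, δ_product ≈ δ_source + ε = -16.6 per mil.
Exactly, δ_product = (δ_source + 1000)·(ε/1000 + 1) − 1000.
δ_product = (-31.4 + 1000) × (14.8/1000 + 1) − 1000
δ_product = -17.06 per mil

-17.1 per mil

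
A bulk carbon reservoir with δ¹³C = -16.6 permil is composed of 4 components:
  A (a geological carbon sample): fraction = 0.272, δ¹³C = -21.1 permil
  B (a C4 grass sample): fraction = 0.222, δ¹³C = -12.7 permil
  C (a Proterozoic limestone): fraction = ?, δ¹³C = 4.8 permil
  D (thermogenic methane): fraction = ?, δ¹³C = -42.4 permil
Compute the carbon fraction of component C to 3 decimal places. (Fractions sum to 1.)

0.284

Let f_C and f_D be the unknown fractions; fractions sum to 1 so f_C + f_D = 0.506.
Mass balance: Σ fᵢ·δᵢ = δ_bulk ⇒ f_C·(4.8) + f_D·(-42.4) = -16.6 − (-8.559) = -8.041
Substitute f_D = 0.506 − f_C:
f_C·(4.8 − -42.4) = -8.041 − 0.506×(-42.4) = 13.413
f_C = 13.413 / 47.2 = 0.2842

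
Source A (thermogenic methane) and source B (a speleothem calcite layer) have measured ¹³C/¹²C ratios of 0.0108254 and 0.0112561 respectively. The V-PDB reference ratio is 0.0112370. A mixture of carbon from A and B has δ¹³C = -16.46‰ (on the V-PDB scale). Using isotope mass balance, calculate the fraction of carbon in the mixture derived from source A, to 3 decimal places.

0.474

δ_A = (0.0108254/0.0112370 − 1)×1000 = (0.963371 − 1)×1000 = -36.629‰
δ_B = (0.0112561/0.0112370 − 1)×1000 = (1.001700 − 1)×1000 = 1.700‰
f_A = (δ_mix − δ_B)/(δ_A − δ_B) = (-16.46 − (1.700))/(-36.629 − (1.700))
f_A = -18.160 / -38.329 = 0.4738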